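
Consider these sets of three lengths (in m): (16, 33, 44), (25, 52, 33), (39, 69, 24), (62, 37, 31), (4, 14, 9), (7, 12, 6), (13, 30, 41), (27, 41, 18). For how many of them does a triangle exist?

(16,33,44): 16+33 > 44 → valid
(25,33,52): 25+33 > 52 → valid
(24,39,69): 24+39 ≤ 69 → not valid
(31,37,62): 31+37 > 62 → valid
(4,9,14): 4+9 ≤ 14 → not valid
(6,7,12): 6+7 > 12 → valid
(13,30,41): 13+30 > 41 → valid
(18,27,41): 18+27 > 41 → valid
6 of the 8 triples form a triangle.

6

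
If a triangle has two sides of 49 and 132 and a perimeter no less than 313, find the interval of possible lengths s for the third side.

Triangle inequality alone gives 83 < s < 181.
The perimeter condition gives s ≥ 313 − 49 − 132 = 132.
Intersecting the two: 132 ≤ s < 181.

132 ≤ s < 181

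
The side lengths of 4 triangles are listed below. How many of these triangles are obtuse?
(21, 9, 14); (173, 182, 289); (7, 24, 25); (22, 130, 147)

3

(21,9,14): 9²+14² = 277 < 441 = 21² → obtuse
(173,182,289): 173²+182² = 63053 < 83521 = 289² → obtuse
(7,24,25): 7²+24² = 625 = 25² → right
(22,130,147): 22²+130² = 17384 < 21609 = 147² → obtuse
3 of the 4 are obtuse.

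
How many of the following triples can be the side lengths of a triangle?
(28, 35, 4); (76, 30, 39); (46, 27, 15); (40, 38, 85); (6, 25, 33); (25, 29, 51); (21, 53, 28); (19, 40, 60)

(4,28,35): 4+28 ≤ 35 → not valid
(30,39,76): 30+39 ≤ 76 → not valid
(15,27,46): 15+27 ≤ 46 → not valid
(38,40,85): 38+40 ≤ 85 → not valid
(6,25,33): 6+25 ≤ 33 → not valid
(25,29,51): 25+29 > 51 → valid
(21,28,53): 21+28 ≤ 53 → not valid
(19,40,60): 19+40 ≤ 60 → not valid
1 of the 8 triples forms a triangle.

1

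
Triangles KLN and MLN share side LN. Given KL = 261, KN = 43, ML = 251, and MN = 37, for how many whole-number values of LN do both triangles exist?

From triangle KLN: 218 < LN < 304.
From triangle MLN: 214 < LN < 288.
Intersection: 218 < LN < 288, so integers 219 through 287: 69 values.

69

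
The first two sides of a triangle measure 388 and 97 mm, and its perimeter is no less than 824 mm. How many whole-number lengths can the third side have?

Triangle inequality: 291 < x < 485. Perimeter ≥ 824 gives x ≥ 824 − 388 − 97 = 339.
So 339 ≤ x < 485; integers 339 through 484: 146 values.

146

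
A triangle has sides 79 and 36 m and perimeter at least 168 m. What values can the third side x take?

53 ≤ x < 115 m

Triangle inequality alone gives 43 < x < 115.
The perimeter condition gives x ≥ 168 − 79 − 36 = 53.
Intersecting the two: 53 ≤ x < 115.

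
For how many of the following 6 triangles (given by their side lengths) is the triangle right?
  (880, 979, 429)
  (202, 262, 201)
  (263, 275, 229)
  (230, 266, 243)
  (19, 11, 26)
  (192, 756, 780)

(880,979,429): 429²+880² = 958441 = 979² → right
(202,262,201): 201²+202² = 81205 > 68644 = 262² → acute
(263,275,229): 229²+263² = 121610 > 75625 = 275² → acute
(230,266,243): 230²+243² = 111949 > 70756 = 266² → acute
(19,11,26): 11²+19² = 482 < 676 = 26² → obtuse
(192,756,780): 192²+756² = 608400 = 780² → right
2 of the 6 are right.

2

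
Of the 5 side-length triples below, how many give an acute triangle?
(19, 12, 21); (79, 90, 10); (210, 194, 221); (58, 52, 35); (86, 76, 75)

4

(19,12,21): 12²+19² = 505 > 441 = 21² → acute
(79,90,10): 10+79 ≤ 90, not a triangle
(210,194,221): 194²+210² = 81736 > 48841 = 221² → acute
(58,52,35): 35²+52² = 3929 > 3364 = 58² → acute
(86,76,75): 75²+76² = 11401 > 7396 = 86² → acute
4 of the 5 are acute.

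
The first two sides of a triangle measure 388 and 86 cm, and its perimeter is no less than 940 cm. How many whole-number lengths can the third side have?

8

Triangle inequality: 302 < x < 474. Perimeter ≥ 940 gives x ≥ 940 − 388 − 86 = 466.
So 466 ≤ x < 474; integers 466 through 473: 8 values.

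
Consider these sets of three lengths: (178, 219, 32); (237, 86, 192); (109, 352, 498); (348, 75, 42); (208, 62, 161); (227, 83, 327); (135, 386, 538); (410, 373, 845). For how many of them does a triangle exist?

(32,178,219): 32+178 ≤ 219 → not valid
(86,192,237): 86+192 > 237 → valid
(109,352,498): 109+352 ≤ 498 → not valid
(42,75,348): 42+75 ≤ 348 → not valid
(62,161,208): 62+161 > 208 → valid
(83,227,327): 83+227 ≤ 327 → not valid
(135,386,538): 135+386 ≤ 538 → not valid
(373,410,845): 373+410 ≤ 845 → not valid
2 of the 8 triples form a triangle.

2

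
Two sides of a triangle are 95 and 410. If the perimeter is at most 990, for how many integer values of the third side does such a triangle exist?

170

Triangle inequality: 315 < x < 505. Perimeter ≤ 990 gives x ≤ 990 − 95 − 410 = 485.
So 315 < x ≤ 485; integers 316 through 485: 170 values.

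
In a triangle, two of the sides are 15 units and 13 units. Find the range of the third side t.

By the triangle inequality, t must be less than 15 + 13 = 28 and greater than |15 − 13| = 2.

2 < t < 28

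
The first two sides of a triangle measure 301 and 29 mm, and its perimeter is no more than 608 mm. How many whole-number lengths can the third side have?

6

Triangle inequality: 272 < x < 330. Perimeter ≤ 608 gives x ≤ 608 − 301 − 29 = 278.
So 272 < x ≤ 278; integers 273 through 278: 6 values.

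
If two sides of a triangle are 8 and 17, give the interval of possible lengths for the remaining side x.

By the triangle inequality, x must be less than 8 + 17 = 25 and greater than |8 − 17| = 9.

9 < x < 25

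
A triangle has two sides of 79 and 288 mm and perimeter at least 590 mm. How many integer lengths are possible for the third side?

144

Triangle inequality: 209 < x < 367. Perimeter ≥ 590 gives x ≥ 590 − 79 − 288 = 223.
So 223 ≤ x < 367; integers 223 through 366: 144 values.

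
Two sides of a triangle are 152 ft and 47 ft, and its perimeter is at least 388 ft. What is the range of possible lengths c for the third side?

Triangle inequality alone gives 105 < c < 199.
The perimeter condition gives c ≥ 388 − 152 − 47 = 189.
Intersecting the two: 189 ≤ c < 199.

189 ≤ c < 199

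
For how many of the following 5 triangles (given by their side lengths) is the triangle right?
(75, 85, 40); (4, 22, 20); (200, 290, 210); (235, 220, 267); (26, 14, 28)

(75,85,40): 40²+75² = 7225 = 85² → right
(4,22,20): 4²+20² = 416 < 484 = 22² → obtuse
(200,290,210): 200²+210² = 84100 = 290² → right
(235,220,267): 220²+235² = 103625 > 71289 = 267² → acute
(26,14,28): 14²+26² = 872 > 784 = 28² → acute
2 of the 5 are right.

2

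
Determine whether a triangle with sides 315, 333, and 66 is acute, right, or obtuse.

obtuse

Compare the square of the longest side to the sum of squares of the other two: 66² + 315² = 103581 < 110889 = 333².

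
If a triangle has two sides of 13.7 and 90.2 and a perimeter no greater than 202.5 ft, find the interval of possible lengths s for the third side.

76.5 < s ≤ 98.6 ft

Triangle inequality alone gives 76.5 < s < 103.9.
The perimeter condition gives s ≤ 202.5 − 13.7 − 90.2 = 98.6.
Intersecting the two: 76.5 < s ≤ 98.6.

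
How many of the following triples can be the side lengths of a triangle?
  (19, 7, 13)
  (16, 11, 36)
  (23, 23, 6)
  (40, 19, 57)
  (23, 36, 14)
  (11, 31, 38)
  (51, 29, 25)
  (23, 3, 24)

(7,13,19): 7+13 > 19 → valid
(11,16,36): 11+16 ≤ 36 → not valid
(6,23,23): 6+23 > 23 → valid
(19,40,57): 19+40 > 57 → valid
(14,23,36): 14+23 > 36 → valid
(11,31,38): 11+31 > 38 → valid
(25,29,51): 25+29 > 51 → valid
(3,23,24): 3+23 > 24 → valid
7 of the 8 triples form a triangle.

7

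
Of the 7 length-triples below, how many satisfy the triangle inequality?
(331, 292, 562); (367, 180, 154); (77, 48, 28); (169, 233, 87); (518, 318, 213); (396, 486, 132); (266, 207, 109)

5

(292,331,562): 292+331 > 562 → valid
(154,180,367): 154+180 ≤ 367 → not valid
(28,48,77): 28+48 ≤ 77 → not valid
(87,169,233): 87+169 > 233 → valid
(213,318,518): 213+318 > 518 → valid
(132,396,486): 132+396 > 486 → valid
(109,207,266): 109+207 > 266 → valid
5 of the 7 triples form a triangle.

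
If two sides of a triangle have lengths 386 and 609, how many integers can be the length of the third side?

771

The third side lies in the open interval (223, 995).
Integers from 224 to 994 inclusive: 994 − 224 + 1 = 771.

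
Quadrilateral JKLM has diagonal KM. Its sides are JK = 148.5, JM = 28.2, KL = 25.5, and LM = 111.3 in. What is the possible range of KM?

From triangle JKM: |148.5 − 28.2| < KM < 148.5 + 28.2, i.e. 120.3 < KM < 176.7.
From triangle LKM: 85.8 < KM < 136.8.
Both must hold, so KM lies in the intersection.

120.3 < KM < 136.8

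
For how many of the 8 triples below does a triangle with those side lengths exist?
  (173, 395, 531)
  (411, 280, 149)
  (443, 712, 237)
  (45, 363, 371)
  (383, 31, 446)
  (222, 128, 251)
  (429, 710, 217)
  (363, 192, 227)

(173,395,531): 173+395 > 531 → valid
(149,280,411): 149+280 > 411 → valid
(237,443,712): 237+443 ≤ 712 → not valid
(45,363,371): 45+363 > 371 → valid
(31,383,446): 31+383 ≤ 446 → not valid
(128,222,251): 128+222 > 251 → valid
(217,429,710): 217+429 ≤ 710 → not valid
(192,227,363): 192+227 > 363 → valid
5 of the 8 triples form a triangle.

5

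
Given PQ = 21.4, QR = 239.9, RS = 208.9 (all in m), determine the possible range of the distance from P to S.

9.6 ≤ PS ≤ 470.2 m

The maximum is all hops collinear in one direction: 21.4 + 239.9 + 208.9 = 470.2.
The longest hop is 239.9; the others sum to 230.3. Folding the others back against it leaves at least 239.9 − 230.3 = 9.6.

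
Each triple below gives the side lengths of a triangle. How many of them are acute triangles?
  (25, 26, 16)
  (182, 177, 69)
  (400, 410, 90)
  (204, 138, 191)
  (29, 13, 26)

4

(25,26,16): 16²+25² = 881 > 676 = 26² → acute
(182,177,69): 69²+177² = 36090 > 33124 = 182² → acute
(400,410,90): 90²+400² = 168100 = 410² → right
(204,138,191): 138²+191² = 55525 > 41616 = 204² → acute
(29,13,26): 13²+26² = 845 > 841 = 29² → acute
4 of the 5 are acute.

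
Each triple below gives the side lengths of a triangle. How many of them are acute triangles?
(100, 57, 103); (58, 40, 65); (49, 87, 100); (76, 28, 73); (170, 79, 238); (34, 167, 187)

3

(100,57,103): 57²+100² = 13249 > 10609 = 103² → acute
(58,40,65): 40²+58² = 4964 > 4225 = 65² → acute
(49,87,100): 49²+87² = 9970 < 10000 = 100² → obtuse
(76,28,73): 28²+73² = 6113 > 5776 = 76² → acute
(170,79,238): 79²+170² = 35141 < 56644 = 238² → obtuse
(34,167,187): 34²+167² = 29045 < 34969 = 187² → obtuse
3 of the 6 are acute.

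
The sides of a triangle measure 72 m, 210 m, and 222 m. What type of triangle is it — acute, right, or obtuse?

right

Compare the square of the longest side to the sum of squares of the other two: 72² + 210² = 49284 = 222².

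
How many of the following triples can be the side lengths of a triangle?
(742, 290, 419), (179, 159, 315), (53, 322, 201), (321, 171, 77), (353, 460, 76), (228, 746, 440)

1

(290,419,742): 290+419 ≤ 742 → not valid
(159,179,315): 159+179 > 315 → valid
(53,201,322): 53+201 ≤ 322 → not valid
(77,171,321): 77+171 ≤ 321 → not valid
(76,353,460): 76+353 ≤ 460 → not valid
(228,440,746): 228+440 ≤ 746 → not valid
1 of the 6 triples forms a triangle.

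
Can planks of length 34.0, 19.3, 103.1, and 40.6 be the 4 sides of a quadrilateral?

No

For a quadrilateral, each side must be shorter than the sum of the others.
Here the longest side is 103.1, but the remaining 3 sides sum to only 93.9.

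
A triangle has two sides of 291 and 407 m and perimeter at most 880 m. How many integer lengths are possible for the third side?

66

Triangle inequality: 116 < x < 698. Perimeter ≤ 880 gives x ≤ 880 − 291 − 407 = 182.
So 116 < x ≤ 182; integers 117 through 182: 66 values.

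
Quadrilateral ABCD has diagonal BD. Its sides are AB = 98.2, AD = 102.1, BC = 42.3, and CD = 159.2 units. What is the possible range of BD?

From triangle ABD: |98.2 − 102.1| < BD < 98.2 + 102.1, i.e. 3.9 < BD < 200.3.
From triangle CBD: 116.9 < BD < 201.5.
Both must hold, so BD lies in the intersection.

116.9 < BD < 200.3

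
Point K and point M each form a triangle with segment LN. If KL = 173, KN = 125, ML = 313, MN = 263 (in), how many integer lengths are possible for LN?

247

From triangle KLN: 48 < LN < 298.
From triangle MLN: 50 < LN < 576.
Intersection: 50 < LN < 298, so integers 51 through 297: 247 values.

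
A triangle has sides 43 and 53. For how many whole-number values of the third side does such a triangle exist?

The third side lies in the open interval (10, 96).
Integers from 11 to 95 inclusive: 95 − 11 + 1 = 85.

85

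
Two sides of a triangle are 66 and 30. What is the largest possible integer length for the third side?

95

The third side must be strictly less than 66 + 30 = 96.
The largest integer below 96 is 95.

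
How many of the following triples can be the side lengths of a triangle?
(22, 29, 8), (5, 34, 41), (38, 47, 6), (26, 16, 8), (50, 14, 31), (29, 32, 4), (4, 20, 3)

(8,22,29): 8+22 > 29 → valid
(5,34,41): 5+34 ≤ 41 → not valid
(6,38,47): 6+38 ≤ 47 → not valid
(8,16,26): 8+16 ≤ 26 → not valid
(14,31,50): 14+31 ≤ 50 → not valid
(4,29,32): 4+29 > 32 → valid
(3,4,20): 3+4 ≤ 20 → not valid
2 of the 7 triples form a triangle.

2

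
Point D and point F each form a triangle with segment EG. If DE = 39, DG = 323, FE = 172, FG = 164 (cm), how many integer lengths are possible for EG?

51

From triangle DEG: 284 < EG < 362.
From triangle FEG: 8 < EG < 336.
Intersection: 284 < EG < 336, so integers 285 through 335: 51 values.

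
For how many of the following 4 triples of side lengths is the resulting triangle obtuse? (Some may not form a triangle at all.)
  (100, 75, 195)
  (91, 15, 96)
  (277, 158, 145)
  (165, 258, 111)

3

(100,75,195): 75+100 ≤ 195, not a triangle
(91,15,96): 15²+91² = 8506 < 9216 = 96² → obtuse
(277,158,145): 145²+158² = 45989 < 76729 = 277² → obtuse
(165,258,111): 111²+165² = 39546 < 66564 = 258² → obtuse
3 of the 4 are obtuse.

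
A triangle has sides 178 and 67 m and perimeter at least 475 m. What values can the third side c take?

Triangle inequality alone gives 111 < c < 245.
The perimeter condition gives c ≥ 475 − 178 − 67 = 230.
Intersecting the two: 230 ≤ c < 245.

230 ≤ c < 245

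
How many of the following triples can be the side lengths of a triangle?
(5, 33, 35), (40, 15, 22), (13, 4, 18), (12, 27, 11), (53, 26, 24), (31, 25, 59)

(5,33,35): 5+33 > 35 → valid
(15,22,40): 15+22 ≤ 40 → not valid
(4,13,18): 4+13 ≤ 18 → not valid
(11,12,27): 11+12 ≤ 27 → not valid
(24,26,53): 24+26 ≤ 53 → not valid
(25,31,59): 25+31 ≤ 59 → not valid
1 of the 6 triples forms a triangle.

1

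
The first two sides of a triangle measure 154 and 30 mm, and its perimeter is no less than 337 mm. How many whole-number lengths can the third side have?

Triangle inequality: 124 < x < 184. Perimeter ≥ 337 gives x ≥ 337 − 154 − 30 = 153.
So 153 ≤ x < 184; integers 153 through 183: 31 values.

31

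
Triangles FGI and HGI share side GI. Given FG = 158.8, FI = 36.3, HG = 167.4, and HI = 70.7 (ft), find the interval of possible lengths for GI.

From triangle FGI: |158.8 − 36.3| < GI < 158.8 + 36.3, i.e. 122.5 < GI < 195.1.
From triangle HGI: 96.7 < GI < 238.1.
Both must hold, so GI lies in the intersection.

122.5 < GI < 195.1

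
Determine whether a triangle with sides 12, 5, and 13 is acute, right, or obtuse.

right

Compare the square of the longest side to the sum of squares of the other two: 5² + 12² = 169 = 13².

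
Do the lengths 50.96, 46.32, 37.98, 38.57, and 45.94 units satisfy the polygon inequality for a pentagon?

Yes

A pentagon exists iff every side is shorter than the sum of the others — equivalently, the longest side is less than the sum of the rest.
Longest side 50.96 < 168.81 (sum of the remaining 4), so yes.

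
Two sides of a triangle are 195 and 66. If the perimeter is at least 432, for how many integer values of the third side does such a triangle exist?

90

Triangle inequality: 129 < x < 261. Perimeter ≥ 432 gives x ≥ 432 − 195 − 66 = 171.
So 171 ≤ x < 261; integers 171 through 260: 90 values.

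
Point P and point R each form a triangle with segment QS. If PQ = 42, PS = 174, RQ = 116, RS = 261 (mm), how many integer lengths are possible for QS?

From triangle PQS: 132 < QS < 216.
From triangle RQS: 145 < QS < 377.
Intersection: 145 < QS < 216, so integers 146 through 215: 70 values.

70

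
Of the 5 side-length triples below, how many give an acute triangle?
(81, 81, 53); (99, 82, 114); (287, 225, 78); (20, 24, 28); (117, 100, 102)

(81,81,53): 53²+81² = 9370 > 6561 = 81² → acute
(99,82,114): 82²+99² = 16525 > 12996 = 114² → acute
(287,225,78): 78²+225² = 56709 < 82369 = 287² → obtuse
(20,24,28): 20²+24² = 976 > 784 = 28² → acute
(117,100,102): 100²+102² = 20404 > 13689 = 117² → acute
4 of the 5 are acute.

4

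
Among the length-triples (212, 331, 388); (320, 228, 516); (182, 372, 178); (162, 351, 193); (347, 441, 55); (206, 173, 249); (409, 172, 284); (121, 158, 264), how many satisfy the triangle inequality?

6

(212,331,388): 212+331 > 388 → valid
(228,320,516): 228+320 > 516 → valid
(178,182,372): 178+182 ≤ 372 → not valid
(162,193,351): 162+193 > 351 → valid
(55,347,441): 55+347 ≤ 441 → not valid
(173,206,249): 173+206 > 249 → valid
(172,284,409): 172+284 > 409 → valid
(121,158,264): 121+158 > 264 → valid
6 of the 8 triples form a triangle.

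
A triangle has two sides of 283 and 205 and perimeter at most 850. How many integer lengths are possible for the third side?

284

Triangle inequality: 78 < x < 488. Perimeter ≤ 850 gives x ≤ 850 − 283 − 205 = 362.
So 78 < x ≤ 362; integers 79 through 362: 284 values.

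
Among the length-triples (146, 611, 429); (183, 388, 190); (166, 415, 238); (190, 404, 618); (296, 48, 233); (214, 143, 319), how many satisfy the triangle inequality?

(146,429,611): 146+429 ≤ 611 → not valid
(183,190,388): 183+190 ≤ 388 → not valid
(166,238,415): 166+238 ≤ 415 → not valid
(190,404,618): 190+404 ≤ 618 → not valid
(48,233,296): 48+233 ≤ 296 → not valid
(143,214,319): 143+214 > 319 → valid
1 of the 6 triples forms a triangle.

1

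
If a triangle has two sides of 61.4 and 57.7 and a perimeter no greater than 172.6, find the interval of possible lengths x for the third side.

3.7 < x ≤ 53.5

Triangle inequality alone gives 3.7 < x < 119.1.
The perimeter condition gives x ≤ 172.6 − 61.4 − 57.7 = 53.5.
Intersecting the two: 3.7 < x ≤ 53.5.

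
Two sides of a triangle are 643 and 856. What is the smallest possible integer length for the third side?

214

The third side must be strictly greater than |643 − 856| = 213.
The smallest integer above 213 is 214.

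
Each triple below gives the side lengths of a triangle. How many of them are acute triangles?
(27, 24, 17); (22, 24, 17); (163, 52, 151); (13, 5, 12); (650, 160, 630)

(27,24,17): 17²+24² = 865 > 729 = 27² → acute
(22,24,17): 17²+22² = 773 > 576 = 24² → acute
(163,52,151): 52²+151² = 25505 < 26569 = 163² → obtuse
(13,5,12): 5²+12² = 169 = 13² → right
(650,160,630): 160²+630² = 422500 = 650² → right
2 of the 5 are acute.

2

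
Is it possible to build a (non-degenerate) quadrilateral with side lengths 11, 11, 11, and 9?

Yes

A quadrilateral exists iff every side is shorter than the sum of the others — equivalently, the longest side is less than the sum of the rest.
Longest side 11 < 31 (sum of the remaining 3), so yes.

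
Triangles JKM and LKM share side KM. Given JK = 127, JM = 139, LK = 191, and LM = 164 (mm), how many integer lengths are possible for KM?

From triangle JKM: 12 < KM < 266.
From triangle LKM: 27 < KM < 355.
Intersection: 27 < KM < 266, so integers 28 through 265: 238 values.

238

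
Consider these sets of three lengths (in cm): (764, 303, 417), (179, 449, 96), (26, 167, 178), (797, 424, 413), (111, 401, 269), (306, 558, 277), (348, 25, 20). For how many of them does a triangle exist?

(303,417,764): 303+417 ≤ 764 → not valid
(96,179,449): 96+179 ≤ 449 → not valid
(26,167,178): 26+167 > 178 → valid
(413,424,797): 413+424 > 797 → valid
(111,269,401): 111+269 ≤ 401 → not valid
(277,306,558): 277+306 > 558 → valid
(20,25,348): 20+25 ≤ 348 → not valid
3 of the 7 triples form a triangle.

3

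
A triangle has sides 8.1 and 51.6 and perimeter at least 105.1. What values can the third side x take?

45.4 ≤ x < 59.7

Triangle inequality alone gives 43.5 < x < 59.7.
The perimeter condition gives x ≥ 105.1 − 8.1 − 51.6 = 45.4.
Intersecting the two: 45.4 ≤ x < 59.7.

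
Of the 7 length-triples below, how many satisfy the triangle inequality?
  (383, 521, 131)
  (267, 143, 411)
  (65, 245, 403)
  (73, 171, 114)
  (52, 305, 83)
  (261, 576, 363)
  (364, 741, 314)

2

(131,383,521): 131+383 ≤ 521 → not valid
(143,267,411): 143+267 ≤ 411 → not valid
(65,245,403): 65+245 ≤ 403 → not valid
(73,114,171): 73+114 > 171 → valid
(52,83,305): 52+83 ≤ 305 → not valid
(261,363,576): 261+363 > 576 → valid
(314,364,741): 314+364 ≤ 741 → not valid
2 of the 7 triples form a triangle.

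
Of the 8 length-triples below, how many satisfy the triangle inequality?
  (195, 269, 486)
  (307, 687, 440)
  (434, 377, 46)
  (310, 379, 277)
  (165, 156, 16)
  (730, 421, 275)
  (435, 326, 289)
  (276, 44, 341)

(195,269,486): 195+269 ≤ 486 → not valid
(307,440,687): 307+440 > 687 → valid
(46,377,434): 46+377 ≤ 434 → not valid
(277,310,379): 277+310 > 379 → valid
(16,156,165): 16+156 > 165 → valid
(275,421,730): 275+421 ≤ 730 → not valid
(289,326,435): 289+326 > 435 → valid
(44,276,341): 44+276 ≤ 341 → not valid
4 of the 8 triples form a triangle.

4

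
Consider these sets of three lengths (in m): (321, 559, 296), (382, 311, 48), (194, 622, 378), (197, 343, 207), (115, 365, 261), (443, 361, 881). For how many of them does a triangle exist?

3

(296,321,559): 296+321 > 559 → valid
(48,311,382): 48+311 ≤ 382 → not valid
(194,378,622): 194+378 ≤ 622 → not valid
(197,207,343): 197+207 > 343 → valid
(115,261,365): 115+261 > 365 → valid
(361,443,881): 361+443 ≤ 881 → not valid
3 of the 6 triples form a triangle.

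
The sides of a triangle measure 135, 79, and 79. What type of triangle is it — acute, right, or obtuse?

Compare the square of the longest side to the sum of squares of the other two: 79² + 79² = 12482 < 18225 = 135².

obtuse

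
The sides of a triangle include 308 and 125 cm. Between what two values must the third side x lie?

By the triangle inequality, x must be less than 308 + 125 = 433 and greater than |308 − 125| = 183.

183 < x < 433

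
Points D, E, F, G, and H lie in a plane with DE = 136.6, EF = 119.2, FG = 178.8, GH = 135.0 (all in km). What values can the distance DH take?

The maximum is all hops collinear in one direction: 136.6 + 119.2 + 178.8 + 135.0 = 569.6.
The longest hop is 178.8; the others sum to 390.8. Since 178.8 ≤ 390.8, the path can fold back on itself completely, so the minimum distance is 0.

0 ≤ DH ≤ 569.6 km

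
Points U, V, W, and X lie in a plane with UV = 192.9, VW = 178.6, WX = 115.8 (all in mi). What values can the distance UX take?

0 ≤ UX ≤ 487.3 mi

The maximum is all hops collinear in one direction: 192.9 + 178.6 + 115.8 = 487.3.
The longest hop is 192.9; the others sum to 294.4. Since 192.9 ≤ 294.4, the path can fold back on itself completely, so the minimum distance is 0.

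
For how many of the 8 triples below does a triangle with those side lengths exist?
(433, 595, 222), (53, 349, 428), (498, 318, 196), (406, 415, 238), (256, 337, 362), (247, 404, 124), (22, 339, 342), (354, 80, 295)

(222,433,595): 222+433 > 595 → valid
(53,349,428): 53+349 ≤ 428 → not valid
(196,318,498): 196+318 > 498 → valid
(238,406,415): 238+406 > 415 → valid
(256,337,362): 256+337 > 362 → valid
(124,247,404): 124+247 ≤ 404 → not valid
(22,339,342): 22+339 > 342 → valid
(80,295,354): 80+295 > 354 → valid
6 of the 8 triples form a triangle.

6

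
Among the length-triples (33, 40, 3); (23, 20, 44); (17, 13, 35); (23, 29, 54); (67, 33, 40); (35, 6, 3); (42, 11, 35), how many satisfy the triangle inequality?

(3,33,40): 3+33 ≤ 40 → not valid
(20,23,44): 20+23 ≤ 44 → not valid
(13,17,35): 13+17 ≤ 35 → not valid
(23,29,54): 23+29 ≤ 54 → not valid
(33,40,67): 33+40 > 67 → valid
(3,6,35): 3+6 ≤ 35 → not valid
(11,35,42): 11+35 > 42 → valid
2 of the 7 triples form a triangle.

2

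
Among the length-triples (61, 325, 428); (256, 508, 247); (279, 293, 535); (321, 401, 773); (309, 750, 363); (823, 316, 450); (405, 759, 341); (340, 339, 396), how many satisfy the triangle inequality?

2

(61,325,428): 61+325 ≤ 428 → not valid
(247,256,508): 247+256 ≤ 508 → not valid
(279,293,535): 279+293 > 535 → valid
(321,401,773): 321+401 ≤ 773 → not valid
(309,363,750): 309+363 ≤ 750 → not valid
(316,450,823): 316+450 ≤ 823 → not valid
(341,405,759): 341+405 ≤ 759 → not valid
(339,340,396): 339+340 > 396 → valid
2 of the 8 triples form a triangle.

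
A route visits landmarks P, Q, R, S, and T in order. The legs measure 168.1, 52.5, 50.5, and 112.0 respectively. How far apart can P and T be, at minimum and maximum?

0 ≤ PT ≤ 383.1

The maximum is all hops collinear in one direction: 168.1 + 52.5 + 50.5 + 112.0 = 383.1.
The longest hop is 168.1; the others sum to 215.0. Since 168.1 ≤ 215.0, the path can fold back on itself completely, so the minimum distance is 0.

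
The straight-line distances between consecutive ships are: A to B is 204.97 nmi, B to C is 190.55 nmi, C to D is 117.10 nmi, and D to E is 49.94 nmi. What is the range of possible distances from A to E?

The maximum is all hops collinear in one direction: 204.97 + 190.55 + 117.10 + 49.94 = 562.56.
The longest hop is 204.97; the others sum to 357.59. Since 204.97 ≤ 357.59, the path can fold back on itself completely, so the minimum distance is 0.

0 ≤ AE ≤ 562.56 nmi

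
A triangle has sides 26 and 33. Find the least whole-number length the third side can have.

8

The third side must be strictly greater than |26 − 33| = 7.
The smallest integer above 7 is 8.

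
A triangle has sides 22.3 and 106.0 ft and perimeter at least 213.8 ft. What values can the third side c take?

85.5 ≤ c < 128.3 ft

Triangle inequality alone gives 83.7 < c < 128.3.
The perimeter condition gives c ≥ 213.8 − 22.3 − 106.0 = 85.5.
Intersecting the two: 85.5 ≤ c < 128.3.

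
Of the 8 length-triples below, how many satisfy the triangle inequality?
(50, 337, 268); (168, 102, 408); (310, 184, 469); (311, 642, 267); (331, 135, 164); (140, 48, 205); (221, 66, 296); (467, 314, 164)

(50,268,337): 50+268 ≤ 337 → not valid
(102,168,408): 102+168 ≤ 408 → not valid
(184,310,469): 184+310 > 469 → valid
(267,311,642): 267+311 ≤ 642 → not valid
(135,164,331): 135+164 ≤ 331 → not valid
(48,140,205): 48+140 ≤ 205 → not valid
(66,221,296): 66+221 ≤ 296 → not valid
(164,314,467): 164+314 > 467 → valid
2 of the 8 triples form a triangle.

2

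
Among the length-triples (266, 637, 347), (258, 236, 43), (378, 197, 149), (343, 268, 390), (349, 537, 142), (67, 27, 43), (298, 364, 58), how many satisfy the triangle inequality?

(266,347,637): 266+347 ≤ 637 → not valid
(43,236,258): 43+236 > 258 → valid
(149,197,378): 149+197 ≤ 378 → not valid
(268,343,390): 268+343 > 390 → valid
(142,349,537): 142+349 ≤ 537 → not valid
(27,43,67): 27+43 > 67 → valid
(58,298,364): 58+298 ≤ 364 → not valid
3 of the 7 triples form a triangle.

3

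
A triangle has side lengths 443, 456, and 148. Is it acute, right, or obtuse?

acute

Compare the square of the longest side to the sum of squares of the other two: 148² + 443² = 218153 > 207936 = 456².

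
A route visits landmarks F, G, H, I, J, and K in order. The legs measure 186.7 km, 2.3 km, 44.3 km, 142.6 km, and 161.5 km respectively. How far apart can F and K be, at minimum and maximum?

The maximum is all hops collinear in one direction: 186.7 + 2.3 + 44.3 + 142.6 + 161.5 = 537.4.
The longest hop is 186.7; the others sum to 350.7. Since 186.7 ≤ 350.7, the path can fold back on itself completely, so the minimum distance is 0.

0 ≤ FK ≤ 537.4 km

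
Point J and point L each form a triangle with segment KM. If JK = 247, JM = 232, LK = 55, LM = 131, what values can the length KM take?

76 < KM < 186

From triangle JKM: |247 − 232| < KM < 247 + 232, i.e. 15 < KM < 479.
From triangle LKM: 76 < KM < 186.
Both must hold, so KM lies in the intersection.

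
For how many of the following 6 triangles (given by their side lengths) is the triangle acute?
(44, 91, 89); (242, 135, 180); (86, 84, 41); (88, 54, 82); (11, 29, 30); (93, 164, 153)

5

(44,91,89): 44²+89² = 9857 > 8281 = 91² → acute
(242,135,180): 135²+180² = 50625 < 58564 = 242² → obtuse
(86,84,41): 41²+84² = 8737 > 7396 = 86² → acute
(88,54,82): 54²+82² = 9640 > 7744 = 88² → acute
(11,29,30): 11²+29² = 962 > 900 = 30² → acute
(93,164,153): 93²+153² = 32058 > 26896 = 164² → acute
5 of the 6 are acute.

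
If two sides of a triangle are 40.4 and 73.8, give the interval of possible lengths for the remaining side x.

33.4 < x < 114.2

By the triangle inequality, x must be less than 40.4 + 73.8 = 114.2 and greater than |40.4 − 73.8| = 33.4.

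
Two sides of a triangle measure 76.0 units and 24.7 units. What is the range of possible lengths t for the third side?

By the triangle inequality, t must be less than 76.0 + 24.7 = 100.7 and greater than |76.0 − 24.7| = 51.3.

51.3 < t < 100.7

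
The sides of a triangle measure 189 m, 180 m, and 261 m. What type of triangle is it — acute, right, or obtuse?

Compare the square of the longest side to the sum of squares of the other two: 180² + 189² = 68121 = 261².

right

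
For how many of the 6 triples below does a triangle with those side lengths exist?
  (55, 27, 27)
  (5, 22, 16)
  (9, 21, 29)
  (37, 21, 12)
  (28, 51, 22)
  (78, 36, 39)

(27,27,55): 27+27 ≤ 55 → not valid
(5,16,22): 5+16 ≤ 22 → not valid
(9,21,29): 9+21 > 29 → valid
(12,21,37): 12+21 ≤ 37 → not valid
(22,28,51): 22+28 ≤ 51 → not valid
(36,39,78): 36+39 ≤ 78 → not valid
1 of the 6 triples forms a triangle.

1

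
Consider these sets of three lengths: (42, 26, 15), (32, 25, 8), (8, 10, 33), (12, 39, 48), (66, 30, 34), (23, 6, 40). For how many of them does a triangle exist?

(15,26,42): 15+26 ≤ 42 → not valid
(8,25,32): 8+25 > 32 → valid
(8,10,33): 8+10 ≤ 33 → not valid
(12,39,48): 12+39 > 48 → valid
(30,34,66): 30+34 ≤ 66 → not valid
(6,23,40): 6+23 ≤ 40 → not valid
2 of the 6 triples form a triangle.

2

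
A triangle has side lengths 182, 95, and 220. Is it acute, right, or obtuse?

Compare the square of the longest side to the sum of squares of the other two: 95² + 182² = 42149 < 48400 = 220².

obtuse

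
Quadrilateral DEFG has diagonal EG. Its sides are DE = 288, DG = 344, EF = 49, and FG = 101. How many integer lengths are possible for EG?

93

From triangle DEG: 56 < EG < 632.
From triangle FEG: 52 < EG < 150.
Intersection: 56 < EG < 150, so integers 57 through 149: 93 values.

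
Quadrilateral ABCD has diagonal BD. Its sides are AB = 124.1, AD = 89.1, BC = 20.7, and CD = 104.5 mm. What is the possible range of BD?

From triangle ABD: |124.1 − 89.1| < BD < 124.1 + 89.1, i.e. 35.0 < BD < 213.2.
From triangle CBD: 83.8 < BD < 125.2.
Both must hold, so BD lies in the intersection.

83.8 < BD < 125.2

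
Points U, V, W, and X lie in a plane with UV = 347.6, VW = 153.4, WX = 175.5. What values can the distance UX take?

The maximum is all hops collinear in one direction: 347.6 + 153.4 + 175.5 = 676.5.
The longest hop is 347.6; the others sum to 328.9. Folding the others back against it leaves at least 347.6 − 328.9 = 18.7.

18.7 ≤ UX ≤ 676.5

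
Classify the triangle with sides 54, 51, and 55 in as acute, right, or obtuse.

acute

Compare the square of the longest side to the sum of squares of the other two: 51² + 54² = 5517 > 3025 = 55².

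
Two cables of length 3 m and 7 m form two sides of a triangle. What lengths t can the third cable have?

By the triangle inequality, t must be less than 3 + 7 = 10 and greater than |3 − 7| = 4.

4 < t < 10 (m)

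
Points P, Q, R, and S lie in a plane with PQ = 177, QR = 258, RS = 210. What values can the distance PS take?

0 ≤ PS ≤ 645

The maximum is all hops collinear in one direction: 177 + 258 + 210 = 645.
The longest hop is 258; the others sum to 387. Since 258 ≤ 387, the path can fold back on itself completely, so the minimum distance is 0.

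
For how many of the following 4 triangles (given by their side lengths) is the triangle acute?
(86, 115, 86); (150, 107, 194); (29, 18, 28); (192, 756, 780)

(86,115,86): 86²+86² = 14792 > 13225 = 115² → acute
(150,107,194): 107²+150² = 33949 < 37636 = 194² → obtuse
(29,18,28): 18²+28² = 1108 > 841 = 29² → acute
(192,756,780): 192²+756² = 608400 = 780² → right
2 of the 4 are acute.

2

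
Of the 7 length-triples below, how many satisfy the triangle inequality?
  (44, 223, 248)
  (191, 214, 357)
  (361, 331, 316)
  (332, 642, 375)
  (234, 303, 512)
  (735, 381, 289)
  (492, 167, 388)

6

(44,223,248): 44+223 > 248 → valid
(191,214,357): 191+214 > 357 → valid
(316,331,361): 316+331 > 361 → valid
(332,375,642): 332+375 > 642 → valid
(234,303,512): 234+303 > 512 → valid
(289,381,735): 289+381 ≤ 735 → not valid
(167,388,492): 167+388 > 492 → valid
6 of the 7 triples form a triangle.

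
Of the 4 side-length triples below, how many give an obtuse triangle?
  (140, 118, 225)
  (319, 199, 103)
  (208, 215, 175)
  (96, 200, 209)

1

(140,118,225): 118²+140² = 33524 < 50625 = 225² → obtuse
(319,199,103): 103+199 ≤ 319, not a triangle
(208,215,175): 175²+208² = 73889 > 46225 = 215² → acute
(96,200,209): 96²+200² = 49216 > 43681 = 209² → acute
1 of the 4 is obtuse.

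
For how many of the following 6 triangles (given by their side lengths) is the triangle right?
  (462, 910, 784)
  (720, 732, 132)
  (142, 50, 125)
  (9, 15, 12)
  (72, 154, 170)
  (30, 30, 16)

(462,910,784): 462²+784² = 828100 = 910² → right
(720,732,132): 132²+720² = 535824 = 732² → right
(142,50,125): 50²+125² = 18125 < 20164 = 142² → obtuse
(9,15,12): 9²+12² = 225 = 15² → right
(72,154,170): 72²+154² = 28900 = 170² → right
(30,30,16): 16²+30² = 1156 > 900 = 30² → acute
4 of the 6 are right.

4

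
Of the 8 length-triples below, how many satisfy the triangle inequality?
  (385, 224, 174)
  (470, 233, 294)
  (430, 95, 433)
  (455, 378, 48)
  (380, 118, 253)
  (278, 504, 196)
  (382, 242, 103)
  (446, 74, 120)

(174,224,385): 174+224 > 385 → valid
(233,294,470): 233+294 > 470 → valid
(95,430,433): 95+430 > 433 → valid
(48,378,455): 48+378 ≤ 455 → not valid
(118,253,380): 118+253 ≤ 380 → not valid
(196,278,504): 196+278 ≤ 504 → not valid
(103,242,382): 103+242 ≤ 382 → not valid
(74,120,446): 74+120 ≤ 446 → not valid
3 of the 8 triples form a triangle.

3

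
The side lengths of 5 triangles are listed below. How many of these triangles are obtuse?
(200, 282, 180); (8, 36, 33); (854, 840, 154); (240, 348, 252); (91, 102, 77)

(200,282,180): 180²+200² = 72400 < 79524 = 282² → obtuse
(8,36,33): 8²+33² = 1153 < 1296 = 36² → obtuse
(854,840,154): 154²+840² = 729316 = 854² → right
(240,348,252): 240²+252² = 121104 = 348² → right
(91,102,77): 77²+91² = 14210 > 10404 = 102² → acute
2 of the 5 are obtuse.

2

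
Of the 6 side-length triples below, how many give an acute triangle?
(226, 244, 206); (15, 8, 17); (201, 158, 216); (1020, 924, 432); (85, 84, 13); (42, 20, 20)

2

(226,244,206): 206²+226² = 93512 > 59536 = 244² → acute
(15,8,17): 8²+15² = 289 = 17² → right
(201,158,216): 158²+201² = 65365 > 46656 = 216² → acute
(1020,924,432): 432²+924² = 1040400 = 1020² → right
(85,84,13): 13²+84² = 7225 = 85² → right
(42,20,20): 20+20 ≤ 42, not a triangle
2 of the 6 are acute.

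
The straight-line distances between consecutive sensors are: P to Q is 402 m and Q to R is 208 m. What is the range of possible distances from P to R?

194 ≤ PR ≤ 610 m

By the triangle inequality, |402 − 208| ≤ PR ≤ 402 + 208.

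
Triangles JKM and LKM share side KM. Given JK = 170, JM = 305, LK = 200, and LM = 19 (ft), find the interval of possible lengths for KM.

From triangle JKM: |170 − 305| < KM < 170 + 305, i.e. 135 < KM < 475.
From triangle LKM: 181 < KM < 219.
Both must hold, so KM lies in the intersection.

181 < KM < 219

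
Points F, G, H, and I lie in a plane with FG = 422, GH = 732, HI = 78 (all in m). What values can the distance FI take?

232 ≤ FI ≤ 1232 m

The maximum is all hops collinear in one direction: 422 + 732 + 78 = 1232.
The longest hop is 732; the others sum to 500. Folding the others back against it leaves at least 732 − 500 = 232.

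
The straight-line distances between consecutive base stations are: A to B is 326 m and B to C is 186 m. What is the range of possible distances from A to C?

By the triangle inequality, |326 − 186| ≤ AC ≤ 326 + 186.

140 ≤ AC ≤ 512 m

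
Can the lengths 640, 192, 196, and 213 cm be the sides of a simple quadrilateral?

For a quadrilateral, each side must be shorter than the sum of the others.
Here the longest side is 640, but the remaining 3 sides sum to only 601.

No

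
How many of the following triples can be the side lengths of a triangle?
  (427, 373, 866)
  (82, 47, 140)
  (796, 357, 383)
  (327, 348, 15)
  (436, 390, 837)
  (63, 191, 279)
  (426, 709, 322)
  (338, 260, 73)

1

(373,427,866): 373+427 ≤ 866 → not valid
(47,82,140): 47+82 ≤ 140 → not valid
(357,383,796): 357+383 ≤ 796 → not valid
(15,327,348): 15+327 ≤ 348 → not valid
(390,436,837): 390+436 ≤ 837 → not valid
(63,191,279): 63+191 ≤ 279 → not valid
(322,426,709): 322+426 > 709 → valid
(73,260,338): 73+260 ≤ 338 → not valid
1 of the 8 triples forms a triangle.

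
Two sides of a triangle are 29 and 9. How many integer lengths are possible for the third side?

17

The third side lies in the open interval (20, 38).
Integers from 21 to 37 inclusive: 37 − 21 + 1 = 17.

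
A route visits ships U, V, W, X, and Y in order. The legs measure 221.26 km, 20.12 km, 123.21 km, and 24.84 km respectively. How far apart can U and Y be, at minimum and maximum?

The maximum is all hops collinear in one direction: 221.26 + 20.12 + 123.21 + 24.84 = 389.43.
The longest hop is 221.26; the others sum to 168.17. Folding the others back against it leaves at least 221.26 − 168.17 = 53.09.

53.09 ≤ UY ≤ 389.43 km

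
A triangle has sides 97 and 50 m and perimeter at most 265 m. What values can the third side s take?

47 < s ≤ 118

Triangle inequality alone gives 47 < s < 147.
The perimeter condition gives s ≤ 265 − 97 − 50 = 118.
Intersecting the two: 47 < s ≤ 118.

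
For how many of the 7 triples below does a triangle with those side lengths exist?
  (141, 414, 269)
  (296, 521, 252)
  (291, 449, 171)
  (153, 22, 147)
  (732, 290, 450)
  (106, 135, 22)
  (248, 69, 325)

4

(141,269,414): 141+269 ≤ 414 → not valid
(252,296,521): 252+296 > 521 → valid
(171,291,449): 171+291 > 449 → valid
(22,147,153): 22+147 > 153 → valid
(290,450,732): 290+450 > 732 → valid
(22,106,135): 22+106 ≤ 135 → not valid
(69,248,325): 69+248 ≤ 325 → not valid
4 of the 7 triples form a triangle.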